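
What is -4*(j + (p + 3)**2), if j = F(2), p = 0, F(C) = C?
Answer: -44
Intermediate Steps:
j = 2
-4*(j + (p + 3)**2) = -4*(2 + (0 + 3)**2) = -4*(2 + 3**2) = -4*(2 + 9) = -4*11 = -44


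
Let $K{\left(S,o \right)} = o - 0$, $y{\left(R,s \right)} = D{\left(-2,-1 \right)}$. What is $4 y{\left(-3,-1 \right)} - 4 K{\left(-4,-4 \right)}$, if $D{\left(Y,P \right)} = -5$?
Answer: $-4$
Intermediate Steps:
$y{\left(R,s \right)} = -5$
$K{\left(S,o \right)} = o$ ($K{\left(S,o \right)} = o + 0 = o$)
$4 y{\left(-3,-1 \right)} - 4 K{\left(-4,-4 \right)} = 4 \left(-5\right) - -16 = -20 + 16 = -4$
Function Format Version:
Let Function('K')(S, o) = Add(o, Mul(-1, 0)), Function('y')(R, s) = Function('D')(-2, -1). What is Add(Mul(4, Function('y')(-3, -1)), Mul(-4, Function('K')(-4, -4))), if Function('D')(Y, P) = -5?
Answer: -4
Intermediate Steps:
Function('y')(R, s) = -5
Function('K')(S, o) = o (Function('K')(S, o) = Add(o, 0) = o)
Add(Mul(4, Function('y')(-3, -1)), Mul(-4, Function('K')(-4, -4))) = Add(Mul(4, -5), Mul(-4, -4)) = Add(-20, 16) = -4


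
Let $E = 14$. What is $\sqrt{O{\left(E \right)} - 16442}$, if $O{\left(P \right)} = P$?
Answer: $74 i \sqrt{3} \approx 128.17 i$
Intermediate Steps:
$\sqrt{O{\left(E \right)} - 16442} = \sqrt{14 - 16442} = \sqrt{-16428} = 74 i \sqrt{3}$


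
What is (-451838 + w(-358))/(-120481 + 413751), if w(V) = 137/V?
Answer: -161758141/104990660 ≈ -1.5407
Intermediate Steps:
(-451838 + w(-358))/(-120481 + 413751) = (-451838 + 137/(-358))/(-120481 + 413751) = (-451838 + 137*(-1/358))/293270 = (-451838 - 137/358)*(1/293270) = -161758141/358*1/293270 = -161758141/104990660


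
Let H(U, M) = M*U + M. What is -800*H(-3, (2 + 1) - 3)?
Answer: 0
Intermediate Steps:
H(U, M) = M + M*U
-800*H(-3, (2 + 1) - 3) = -800*((2 + 1) - 3)*(1 - 3) = -800*(3 - 3)*(-2) = -0*(-2) = -800*0 = 0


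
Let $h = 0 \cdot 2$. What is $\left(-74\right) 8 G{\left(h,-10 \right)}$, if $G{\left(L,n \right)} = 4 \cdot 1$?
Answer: $-2368$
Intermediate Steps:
$h = 0$
$G{\left(L,n \right)} = 4$
$\left(-74\right) 8 G{\left(h,-10 \right)} = \left(-74\right) 8 \cdot 4 = \left(-592\right) 4 = -2368$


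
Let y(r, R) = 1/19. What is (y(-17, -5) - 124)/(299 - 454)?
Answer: 471/589 ≈ 0.79966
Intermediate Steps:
y(r, R) = 1/19
(y(-17, -5) - 124)/(299 - 454) = (1/19 - 124)/(299 - 454) = -2355/19/(-155) = -2355/19*(-1/155) = 471/589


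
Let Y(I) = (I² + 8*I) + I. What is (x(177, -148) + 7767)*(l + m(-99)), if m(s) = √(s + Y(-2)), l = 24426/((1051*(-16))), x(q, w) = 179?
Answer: -48522249/4204 + 7946*I*√113 ≈ -11542.0 + 84467.0*I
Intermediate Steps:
Y(I) = I² + 9*I
l = -12213/8408 (l = 24426/(-16816) = 24426*(-1/16816) = -12213/8408 ≈ -1.4525)
m(s) = √(-14 + s) (m(s) = √(s - 2*(9 - 2)) = √(s - 2*7) = √(s - 14) = √(-14 + s))
(x(177, -148) + 7767)*(l + m(-99)) = (179 + 7767)*(-12213/8408 + √(-14 - 99)) = 7946*(-12213/8408 + √(-113)) = 7946*(-12213/8408 + I*√113) = -48522249/4204 + 7946*I*√113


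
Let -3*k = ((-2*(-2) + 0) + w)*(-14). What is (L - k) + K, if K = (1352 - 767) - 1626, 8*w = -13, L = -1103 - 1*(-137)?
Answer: -24217/12 ≈ -2018.1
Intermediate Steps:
L = -966 (L = -1103 + 137 = -966)
w = -13/8 (w = (⅛)*(-13) = -13/8 ≈ -1.6250)
k = 133/12 (k = -((-2*(-2) + 0) - 13/8)*(-14)/3 = -((4 + 0) - 13/8)*(-14)/3 = -(4 - 13/8)*(-14)/3 = -19*(-14)/24 = -⅓*(-133/4) = 133/12 ≈ 11.083)
K = -1041 (K = 585 - 1626 = -1041)
(L - k) + K = (-966 - 1*133/12) - 1041 = (-966 - 133/12) - 1041 = -11725/12 - 1041 = -24217/12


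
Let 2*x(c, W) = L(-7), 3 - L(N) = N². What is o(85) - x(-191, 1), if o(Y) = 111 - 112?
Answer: 22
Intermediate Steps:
L(N) = 3 - N²
x(c, W) = -23 (x(c, W) = (3 - 1*(-7)²)/2 = (3 - 1*49)/2 = (3 - 49)/2 = (½)*(-46) = -23)
o(Y) = -1
o(85) - x(-191, 1) = -1 - 1*(-23) = -1 + 23 = 22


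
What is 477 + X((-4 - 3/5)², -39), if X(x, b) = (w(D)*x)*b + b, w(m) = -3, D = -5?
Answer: 72843/25 ≈ 2913.7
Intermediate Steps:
X(x, b) = b - 3*b*x (X(x, b) = (-3*x)*b + b = -3*b*x + b = b - 3*b*x)
477 + X((-4 - 3/5)², -39) = 477 - 39*(1 - 3*(-4 - 3/5)²) = 477 - 39*(1 - 3*(-4 - 3*⅕)²) = 477 - 39*(1 - 3*(-4 - ⅗)²) = 477 - 39*(1 - 3*(-23/5)²) = 477 - 39*(1 - 3*529/25) = 477 - 39*(1 - 1587/25) = 477 - 39*(-1562/25) = 477 + 60918/25 = 72843/25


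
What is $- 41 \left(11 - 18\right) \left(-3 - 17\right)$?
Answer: $-5740$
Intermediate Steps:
$- 41 \left(11 - 18\right) \left(-3 - 17\right) = \left(-41\right) \left(-7\right) \left(-20\right) = 287 \left(-20\right) = -5740$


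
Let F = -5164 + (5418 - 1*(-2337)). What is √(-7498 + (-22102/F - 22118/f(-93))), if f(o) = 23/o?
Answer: 3*√32327765474398/59593 ≈ 286.23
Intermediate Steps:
F = 2591 (F = -5164 + (5418 + 2337) = -5164 + 7755 = 2591)
√(-7498 + (-22102/F - 22118/f(-93))) = √(-7498 + (-22102/2591 - 22118/(23/(-93)))) = √(-7498 + (-22102*1/2591 - 22118/(23*(-1/93)))) = √(-7498 + (-22102/2591 - 22118/(-23/93))) = √(-7498 + (-22102/2591 - 22118*(-93/23))) = √(-7498 + (-22102/2591 + 2056974/23)) = √(-7498 + 5329111288/59593) = √(4882282974/59593) = 3*√32327765474398/59593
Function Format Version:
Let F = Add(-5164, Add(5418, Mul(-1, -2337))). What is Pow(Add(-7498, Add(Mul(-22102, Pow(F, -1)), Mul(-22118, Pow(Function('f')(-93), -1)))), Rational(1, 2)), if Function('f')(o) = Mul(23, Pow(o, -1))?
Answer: Mul(Rational(3, 59593), Pow(32327765474398, Rational(1, 2))) ≈ 286.23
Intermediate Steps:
F = 2591 (F = Add(-5164, Add(5418, 2337)) = Add(-5164, 7755) = 2591)
Pow(Add(-7498, Add(Mul(-22102, Pow(F, -1)), Mul(-22118, Pow(Function('f')(-93), -1)))), Rational(1, 2)) = Pow(Add(-7498, Add(Mul(-22102, Pow(2591, -1)), Mul(-22118, Pow(Mul(23, Pow(-93, -1)), -1)))), Rational(1, 2)) = Pow(Add(-7498, Add(Mul(-22102, Rational(1, 2591)), Mul(-22118, Pow(Mul(23, Rational(-1, 93)), -1)))), Rational(1, 2)) = Pow(Add(-7498, Add(Rational(-22102, 2591), Mul(-22118, Pow(Rational(-23, 93), -1)))), Rational(1, 2)) = Pow(Add(-7498, Add(Rational(-22102, 2591), Mul(-22118, Rational(-93, 23)))), Rational(1, 2)) = Pow(Add(-7498, Add(Rational(-22102, 2591), Rational(2056974, 23))), Rational(1, 2)) = Pow(Add(-7498, Rational(5329111288, 59593)), Rational(1, 2)) = Pow(Rational(4882282974, 59593), Rational(1, 2)) = Mul(Rational(3, 59593), Pow(32327765474398, Rational(1, 2)))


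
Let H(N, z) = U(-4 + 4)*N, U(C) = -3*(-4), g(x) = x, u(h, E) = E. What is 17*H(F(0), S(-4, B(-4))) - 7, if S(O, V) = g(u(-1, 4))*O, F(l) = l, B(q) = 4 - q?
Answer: -7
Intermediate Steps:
U(C) = 12
S(O, V) = 4*O
H(N, z) = 12*N
17*H(F(0), S(-4, B(-4))) - 7 = 17*(12*0) - 7 = 17*0 - 7 = 0 - 7 = -7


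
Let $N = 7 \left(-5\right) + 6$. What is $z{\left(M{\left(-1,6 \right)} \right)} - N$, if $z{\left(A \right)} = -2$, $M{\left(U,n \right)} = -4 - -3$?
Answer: $27$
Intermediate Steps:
$M{\left(U,n \right)} = -1$ ($M{\left(U,n \right)} = -4 + 3 = -1$)
$N = -29$ ($N = -35 + 6 = -29$)
$z{\left(M{\left(-1,6 \right)} \right)} - N = -2 - -29 = -2 + 29 = 27$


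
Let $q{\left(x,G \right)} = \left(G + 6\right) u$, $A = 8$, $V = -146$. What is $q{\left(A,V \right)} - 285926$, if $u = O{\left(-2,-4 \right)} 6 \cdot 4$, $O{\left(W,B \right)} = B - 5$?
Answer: $-255686$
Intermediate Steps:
$O{\left(W,B \right)} = -5 + B$ ($O{\left(W,B \right)} = B - 5 = -5 + B$)
$u = -216$ ($u = \left(-5 - 4\right) 6 \cdot 4 = \left(-9\right) 6 \cdot 4 = \left(-54\right) 4 = -216$)
$q{\left(x,G \right)} = -1296 - 216 G$ ($q{\left(x,G \right)} = \left(G + 6\right) \left(-216\right) = \left(6 + G\right) \left(-216\right) = -1296 - 216 G$)
$q{\left(A,V \right)} - 285926 = \left(-1296 - -31536\right) - 285926 = \left(-1296 + 31536\right) - 285926 = 30240 - 285926 = -255686$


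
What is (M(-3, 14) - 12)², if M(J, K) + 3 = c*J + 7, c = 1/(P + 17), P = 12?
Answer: 55225/841 ≈ 65.666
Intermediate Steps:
c = 1/29 (c = 1/(12 + 17) = 1/29 ≈ 0.034483)
M(J, K) = 4 + J/29 (M(J, K) = -3 + (J/29 + 7) = -3 + (7 + J/29) = 4 + J/29)
(M(-3, 14) - 12)² = ((4 + (1/29)*(-3)) - 12)² = ((4 - 3/29) - 12)² = (113/29 - 12)² = (-235/29)² = 55225/841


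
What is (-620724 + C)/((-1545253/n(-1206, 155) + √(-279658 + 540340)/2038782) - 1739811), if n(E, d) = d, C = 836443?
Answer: -897485884296336637484807820/7279855675473516907104057983 - 251578367679725*√260682/7279855675473516907104057983 ≈ -0.12328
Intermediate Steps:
(-620724 + C)/((-1545253/n(-1206, 155) + √(-279658 + 540340)/2038782) - 1739811) = (-620724 + 836443)/((-1545253/155 + √(-279658 + 540340)/2038782) - 1739811) = 215719/((-1545253*1/155 + √260682*(1/2038782)) - 1739811) = 215719/((-1545253/155 + √260682/2038782) - 1739811) = 215719/(-271215958/155 + √260682/2038782)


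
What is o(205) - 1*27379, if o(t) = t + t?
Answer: -26969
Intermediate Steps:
o(t) = 2*t
o(205) - 1*27379 = 2*205 - 1*27379 = 410 - 27379 = -26969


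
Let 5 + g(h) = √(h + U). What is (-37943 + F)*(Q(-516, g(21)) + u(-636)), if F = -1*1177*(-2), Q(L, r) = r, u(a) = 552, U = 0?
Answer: -19467183 - 35589*√21 ≈ -1.9630e+7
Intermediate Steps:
g(h) = -5 + √h (g(h) = -5 + √(h + 0) = -5 + √h)
F = 2354 (F = -1177*(-2) = 2354)
(-37943 + F)*(Q(-516, g(21)) + u(-636)) = (-37943 + 2354)*((-5 + √21) + 552) = -35589*(547 + √21) = -19467183 - 35589*√21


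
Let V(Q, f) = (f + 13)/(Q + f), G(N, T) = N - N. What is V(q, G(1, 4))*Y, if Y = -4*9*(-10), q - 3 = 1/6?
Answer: 28080/19 ≈ 1477.9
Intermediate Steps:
G(N, T) = 0
q = 19/6 (q = 3 + 1/6 = 3 + ⅙ = 19/6 ≈ 3.1667)
V(Q, f) = (13 + f)/(Q + f)
Y = 360 (Y = -36*(-10) = 360)
V(q, G(1, 4))*Y = ((13 + 0)/(19/6 + 0))*360 = (13/(19/6))*360 = ((6/19)*13)*360 = (78/19)*360 = 28080/19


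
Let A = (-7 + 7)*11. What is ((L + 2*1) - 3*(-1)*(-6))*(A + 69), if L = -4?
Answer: -1380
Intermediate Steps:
A = 0 (A = 0*11 = 0)
((L + 2*1) - 3*(-1)*(-6))*(A + 69) = ((-4 + 2*1) - 3*(-1)*(-6))*(0 + 69) = ((-4 + 2) + 3*(-6))*69 = (-2 - 18)*69 = -20*69 = -1380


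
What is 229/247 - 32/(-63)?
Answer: 22331/15561 ≈ 1.4351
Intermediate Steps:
229/247 - 32/(-63) = 229*(1/247) - 32*(-1/63) = 229/247 + 32/63 = 22331/15561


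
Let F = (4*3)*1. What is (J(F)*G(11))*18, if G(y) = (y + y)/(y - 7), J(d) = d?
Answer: 1188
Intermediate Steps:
F = 12 (F = 12*1 = 12)
G(y) = 2*y/(-7 + y) (G(y) = (2*y)/(-7 + y) = 2*y/(-7 + y))
(J(F)*G(11))*18 = (12*(2*11/(-7 + 11)))*18 = (12*(2*11/4))*18 = (12*(2*11*(1/4)))*18 = (12*(11/2))*18 = 66*18 = 1188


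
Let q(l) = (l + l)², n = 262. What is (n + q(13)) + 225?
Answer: 1163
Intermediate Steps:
q(l) = 4*l² (q(l) = (2*l)² = 4*l²)
(n + q(13)) + 225 = (262 + 4*13²) + 225 = (262 + 4*169) + 225 = (262 + 676) + 225 = 938 + 225 = 1163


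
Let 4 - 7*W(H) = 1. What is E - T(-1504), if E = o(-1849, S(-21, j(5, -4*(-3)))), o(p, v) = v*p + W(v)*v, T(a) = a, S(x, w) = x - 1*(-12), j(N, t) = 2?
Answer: 126988/7 ≈ 18141.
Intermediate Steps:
W(H) = 3/7 (W(H) = 4/7 - ⅐*1 = 4/7 - ⅐ = 3/7)
S(x, w) = 12 + x (S(x, w) = x + 12 = 12 + x)
o(p, v) = 3*v/7 + p*v (o(p, v) = v*p + 3*v/7 = p*v + 3*v/7 = 3*v/7 + p*v)
E = 116460/7 (E = (12 - 21)*(3 + 7*(-1849))/7 = (⅐)*(-9)*(3 - 12943) = (⅐)*(-9)*(-12940) = 116460/7 ≈ 16637.)
E - T(-1504) = 116460/7 - 1*(-1504) = 116460/7 + 1504 = 126988/7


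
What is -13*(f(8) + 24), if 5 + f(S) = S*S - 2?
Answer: -1053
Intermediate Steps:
f(S) = -7 + S² (f(S) = -5 + (S*S - 2) = -5 + (S² - 2) = -5 + (-2 + S²) = -7 + S²)
-13*(f(8) + 24) = -13*((-7 + 8²) + 24) = -13*((-7 + 64) + 24) = -13*(57 + 24) = -13*81 = -1053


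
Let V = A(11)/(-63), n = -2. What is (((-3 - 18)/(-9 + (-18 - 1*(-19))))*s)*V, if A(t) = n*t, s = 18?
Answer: 33/2 ≈ 16.500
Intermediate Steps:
A(t) = -2*t
V = 22/63 (V = -2*11/(-63) = -22*(-1/63) = 22/63 ≈ 0.34921)
(((-3 - 18)/(-9 + (-18 - 1*(-19))))*s)*V = (((-3 - 18)/(-9 + (-18 - 1*(-19))))*18)*(22/63) = (-21/(-9 + (-18 + 19))*18)*(22/63) = (-21/(-9 + 1)*18)*(22/63) = (-21/(-8)*18)*(22/63) = (-21*(-1/8)*18)*(22/63) = ((21/8)*18)*(22/63) = (189/4)*(22/63) = 33/2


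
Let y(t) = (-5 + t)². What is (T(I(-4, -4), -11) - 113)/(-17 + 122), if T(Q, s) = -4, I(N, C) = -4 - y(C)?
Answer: -39/35 ≈ -1.1143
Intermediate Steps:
I(N, C) = -4 - (-5 + C)²
(T(I(-4, -4), -11) - 113)/(-17 + 122) = (-4 - 113)/(-17 + 122) = -117/105 = (1/105)*(-117) = -39/35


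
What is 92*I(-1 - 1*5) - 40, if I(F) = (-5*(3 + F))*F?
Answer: -8320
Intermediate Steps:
I(F) = F*(-15 - 5*F) (I(F) = (-15 - 5*F)*F = F*(-15 - 5*F))
92*I(-1 - 1*5) - 40 = 92*(-5*(-1 - 1*5)*(3 + (-1 - 1*5))) - 40 = 92*(-5*(-1 - 5)*(3 + (-1 - 5))) - 40 = 92*(-5*(-6)*(3 - 6)) - 40 = 92*(-5*(-6)*(-3)) - 40 = 92*(-90) - 40 = -8280 - 40 = -8320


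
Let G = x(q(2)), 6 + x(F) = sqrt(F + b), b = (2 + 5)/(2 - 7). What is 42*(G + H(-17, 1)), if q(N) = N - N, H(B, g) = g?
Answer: -210 + 42*I*sqrt(35)/5 ≈ -210.0 + 49.695*I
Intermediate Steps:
b = -7/5 (b = 7/(-5) = 7*(-1/5) = -7/5 ≈ -1.4000)
q(N) = 0
x(F) = -6 + sqrt(-7/5 + F) (x(F) = -6 + sqrt(F - 7/5) = -6 + sqrt(-7/5 + F))
G = -6 + I*sqrt(35)/5 (G = -6 + sqrt(-35 + 25*0)/5 = -6 + sqrt(-35 + 0)/5 = -6 + sqrt(-35)/5 = -6 + (I*sqrt(35))/5 = -6 + I*sqrt(35)/5 ≈ -6.0 + 1.1832*I)
42*(G + H(-17, 1)) = 42*((-6 + I*sqrt(35)/5) + 1) = 42*(-5 + I*sqrt(35)/5) = -210 + 42*I*sqrt(35)/5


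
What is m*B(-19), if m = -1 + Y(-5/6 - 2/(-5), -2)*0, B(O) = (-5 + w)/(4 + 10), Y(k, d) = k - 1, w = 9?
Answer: -2/7 ≈ -0.28571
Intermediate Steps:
Y(k, d) = -1 + k
B(O) = 2/7 (B(O) = (-5 + 9)/(4 + 10) = 4/14 = 4*(1/14) = 2/7)
m = -1 (m = -1 + (-1 + (-5/6 - 2/(-5)))*0 = -1 + (-1 + (-5*1/6 - 2*(-1/5)))*0 = -1 + (-1 + (-5/6 + 2/5))*0 = -1 + (-1 - 13/30)*0 = -1 - 43/30*0 = -1 + 0 = -1)
m*B(-19) = -1*2/7 = -2/7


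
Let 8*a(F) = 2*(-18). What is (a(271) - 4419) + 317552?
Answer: 626257/2 ≈ 3.1313e+5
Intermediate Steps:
a(F) = -9/2 (a(F) = (2*(-18))/8 = (⅛)*(-36) = -9/2)
(a(271) - 4419) + 317552 = (-9/2 - 4419) + 317552 = -8847/2 + 317552 = 626257/2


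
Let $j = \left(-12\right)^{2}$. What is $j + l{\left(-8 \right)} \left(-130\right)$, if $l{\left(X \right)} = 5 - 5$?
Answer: $144$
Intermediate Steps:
$l{\left(X \right)} = 0$ ($l{\left(X \right)} = 5 - 5 = 0$)
$j = 144$
$j + l{\left(-8 \right)} \left(-130\right) = 144 + 0 \left(-130\right) = 144 + 0 = 144$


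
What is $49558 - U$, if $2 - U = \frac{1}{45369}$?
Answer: $\frac{2248306165}{45369} \approx 49556.0$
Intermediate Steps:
$U = \frac{90737}{45369}$ ($U = 2 - \frac{1}{45369} = \frac{90737}{45369} \approx 2.0$)
$49558 - U = 49558 - \frac{90737}{45369} = \frac{2248306165}{45369}$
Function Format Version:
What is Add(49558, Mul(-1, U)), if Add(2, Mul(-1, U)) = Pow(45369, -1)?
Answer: Rational(2248306165, 45369) ≈ 49556.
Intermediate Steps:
U = Rational(90737, 45369) (U = Add(2, Mul(-1, Pow(45369, -1))) = Add(2, Mul(-1, Rational(1, 45369))) = Add(2, Rational(-1, 45369)) = Rational(90737, 45369) ≈ 2.0000)
Add(49558, Mul(-1, U)) = Add(49558, Mul(-1, Rational(90737, 45369))) = Add(49558, Rational(-90737, 45369)) = Rational(2248306165, 45369)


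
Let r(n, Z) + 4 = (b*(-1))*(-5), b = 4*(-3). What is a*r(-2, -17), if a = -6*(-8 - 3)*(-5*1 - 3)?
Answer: 33792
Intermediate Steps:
b = -12
r(n, Z) = -64 (r(n, Z) = -4 - 12*(-1)*(-5) = -4 + 12*(-5) = -4 - 60 = -64)
a = -528 (a = -(-66)*(-5 - 3) = -(-66)*(-8) = -6*88 = -528)
a*r(-2, -17) = -528*(-64) = 33792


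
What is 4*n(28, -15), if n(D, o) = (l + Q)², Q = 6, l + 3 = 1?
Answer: 64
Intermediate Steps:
l = -2 (l = -3 + 1 = -2)
n(D, o) = 16 (n(D, o) = (-2 + 6)² = 4² = 16)
4*n(28, -15) = 4*16 = 64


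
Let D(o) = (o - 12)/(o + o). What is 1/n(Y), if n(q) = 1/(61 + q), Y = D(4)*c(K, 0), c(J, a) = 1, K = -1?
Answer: 60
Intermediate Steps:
D(o) = (-12 + o)/(2*o) (D(o) = (-12 + o)/((2*o)) = (-12 + o)*(1/(2*o)) = (-12 + o)/(2*o))
Y = -1 (Y = ((½)*(-12 + 4)/4)*1 = ((½)*(¼)*(-8))*1 = -1*1 = -1)
1/n(Y) = 1/(1/(61 - 1)) = 1/(1/60) = 60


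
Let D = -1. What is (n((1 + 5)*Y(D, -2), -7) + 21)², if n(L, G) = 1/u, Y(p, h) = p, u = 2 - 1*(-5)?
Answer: 21904/49 ≈ 447.02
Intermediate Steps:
u = 7 (u = 2 + 5 = 7)
n(L, G) = ⅐ (n(L, G) = 1/7 = ⅐)
(n((1 + 5)*Y(D, -2), -7) + 21)² = (⅐ + 21)² = (148/7)² = 21904/49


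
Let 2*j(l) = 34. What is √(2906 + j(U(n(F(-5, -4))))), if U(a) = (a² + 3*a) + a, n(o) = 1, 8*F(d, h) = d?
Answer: √2923 ≈ 54.065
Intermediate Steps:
F(d, h) = d/8
U(a) = a² + 4*a
j(l) = 17 (j(l) = (½)*34 = 17)
√(2906 + j(U(n(F(-5, -4))))) = √(2906 + 17) = √2923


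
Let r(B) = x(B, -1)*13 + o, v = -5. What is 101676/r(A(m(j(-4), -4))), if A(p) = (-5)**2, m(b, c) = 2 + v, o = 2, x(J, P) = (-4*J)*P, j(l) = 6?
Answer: 16946/217 ≈ 78.092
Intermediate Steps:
x(J, P) = -4*J*P
m(b, c) = -3 (m(b, c) = 2 - 5 = -3)
A(p) = 25
r(B) = 2 + 52*B (r(B) = -4*B*(-1)*13 + 2 = (4*B)*13 + 2 = 52*B + 2 = 2 + 52*B)
101676/r(A(m(j(-4), -4))) = 101676/(2 + 52*25) = 101676/(2 + 1300) = 101676/1302 = 101676*(1/1302) = 16946/217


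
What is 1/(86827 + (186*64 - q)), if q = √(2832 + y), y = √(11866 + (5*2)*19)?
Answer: 1/(98731 - √(2832 + 2*√3014)) ≈ 1.0134e-5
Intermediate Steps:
y = 2*√3014 (y = √(11866 + 10*19) = √(11866 + 190) = √12056 = 2*√3014 ≈ 109.80)
q = √(2832 + 2*√3014) ≈ 54.238
1/(86827 + (186*64 - q)) = 1/(86827 + (186*64 - √(2832 + 2*√3014))) = 1/(86827 + (11904 - √(2832 + 2*√3014))) = 1/(98731 - √(2832 + 2*√3014))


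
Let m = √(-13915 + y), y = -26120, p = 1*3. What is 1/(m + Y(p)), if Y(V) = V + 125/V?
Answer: 402/378271 - 9*I*√40035/378271 ≈ 0.0010627 - 0.0047606*I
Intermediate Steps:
p = 3
m = I*√40035 (m = √(-13915 - 26120) = √(-40035) = I*√40035 ≈ 200.09*I)
1/(m + Y(p)) = 1/(I*√40035 + (3 + 125/3)) = 1/(I*√40035 + 134/3) = 1/(134/3 + I*√40035)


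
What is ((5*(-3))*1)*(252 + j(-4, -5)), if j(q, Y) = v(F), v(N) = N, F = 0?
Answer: -3780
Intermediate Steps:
j(q, Y) = 0
((5*(-3))*1)*(252 + j(-4, -5)) = ((5*(-3))*1)*(252 + 0) = -15*1*252 = -15*252 = -3780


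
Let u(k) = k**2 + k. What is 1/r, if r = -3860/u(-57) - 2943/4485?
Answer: -1193010/2225513 ≈ -0.53606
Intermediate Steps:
u(k) = k + k**2
r = -2225513/1193010 (r = -3860*(-1/(57*(1 - 57))) - 2943/4485 = -3860/((-57*(-56))) - 2943*1/4485 = -3860/3192 - 981/1495 = -3860*1/3192 - 981/1495 = -965/798 - 981/1495 = -2225513/1193010 ≈ -1.8655)
1/r = 1/(-2225513/1193010) = -1193010/2225513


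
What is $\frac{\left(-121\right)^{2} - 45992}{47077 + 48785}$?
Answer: $- \frac{31351}{95862} \approx -0.32704$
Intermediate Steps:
$\frac{\left(-121\right)^{2} - 45992}{47077 + 48785} = \frac{14641 - 45992}{95862} = \left(-31351\right) \frac{1}{95862} = - \frac{31351}{95862}$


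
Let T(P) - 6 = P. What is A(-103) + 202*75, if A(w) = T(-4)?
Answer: 15152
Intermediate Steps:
T(P) = 6 + P
A(w) = 2 (A(w) = 6 - 4 = 2)
A(-103) + 202*75 = 2 + 202*75 = 2 + 15150 = 15152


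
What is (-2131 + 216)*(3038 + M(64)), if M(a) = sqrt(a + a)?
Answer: -5817770 - 15320*sqrt(2) ≈ -5.8394e+6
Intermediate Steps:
M(a) = sqrt(2)*sqrt(a) (M(a) = sqrt(2*a) = sqrt(2)*sqrt(a))
(-2131 + 216)*(3038 + M(64)) = (-2131 + 216)*(3038 + sqrt(2)*sqrt(64)) = -1915*(3038 + sqrt(2)*8) = -1915*(3038 + 8*sqrt(2)) = -5817770 - 15320*sqrt(2)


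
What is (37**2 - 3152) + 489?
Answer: -1294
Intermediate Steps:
(37**2 - 3152) + 489 = (1369 - 3152) + 489 = -1783 + 489 = -1294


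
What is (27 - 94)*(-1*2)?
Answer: 134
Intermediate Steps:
(27 - 94)*(-1*2) = -67*(-2) = 134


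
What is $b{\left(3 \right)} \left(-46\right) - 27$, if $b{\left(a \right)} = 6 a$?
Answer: $-855$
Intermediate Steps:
$b{\left(3 \right)} \left(-46\right) - 27 = 6 \cdot 3 \left(-46\right) - 27 = 18 \left(-46\right) - 27 = -828 - 27 = -855$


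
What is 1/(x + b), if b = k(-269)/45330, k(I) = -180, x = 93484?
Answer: 1511/141254318 ≈ 1.0697e-5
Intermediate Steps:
b = -6/1511 (b = -180/45330 = -180*1/45330 = -6/1511 ≈ -0.0039709)
1/(x + b) = 1/(93484 - 6/1511) = 1/(141254318/1511) = 1511/141254318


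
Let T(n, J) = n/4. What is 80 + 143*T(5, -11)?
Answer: 1035/4 ≈ 258.75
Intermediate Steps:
T(n, J) = n/4 (T(n, J) = n*(¼) = n/4)
80 + 143*T(5, -11) = 80 + 143*((¼)*5) = 80 + 143*(5/4) = 80 + 715/4 = 1035/4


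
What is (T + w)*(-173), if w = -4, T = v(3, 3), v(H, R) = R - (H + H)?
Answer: 1211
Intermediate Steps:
v(H, R) = R - 2*H
T = -3 (T = 3 - 2*3 = 3 - 6 = -3)
(T + w)*(-173) = (-3 - 4)*(-173) = -7*(-173) = 1211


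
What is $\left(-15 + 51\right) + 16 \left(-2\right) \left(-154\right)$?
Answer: $4964$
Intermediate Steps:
$\left(-15 + 51\right) + 16 \left(-2\right) \left(-154\right) = 36 - -4928 = 36 + 4928 = 4964$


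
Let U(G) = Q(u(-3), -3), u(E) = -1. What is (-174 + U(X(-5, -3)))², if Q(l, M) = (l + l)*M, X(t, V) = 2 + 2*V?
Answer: 28224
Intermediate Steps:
Q(l, M) = 2*M*l (Q(l, M) = (2*l)*M = 2*M*l)
U(G) = 6 (U(G) = 2*(-3)*(-1) = 6)
(-174 + U(X(-5, -3)))² = (-174 + 6)² = (-168)² = 28224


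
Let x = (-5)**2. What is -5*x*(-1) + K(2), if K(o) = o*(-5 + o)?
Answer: 119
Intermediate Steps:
x = 25
-5*x*(-1) + K(2) = -125*(-1) + 2*(-5 + 2) = -5*(-25) + 2*(-3) = 125 - 6 = 119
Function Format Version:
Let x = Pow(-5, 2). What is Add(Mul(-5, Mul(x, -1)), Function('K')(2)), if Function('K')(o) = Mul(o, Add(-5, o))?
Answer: 119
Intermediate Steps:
x = 25
Add(Mul(-5, Mul(x, -1)), Function('K')(2)) = Add(Mul(-5, Mul(25, -1)), Mul(2, Add(-5, 2))) = Add(Mul(-5, -25), Mul(2, -3)) = Add(125, -6) = 119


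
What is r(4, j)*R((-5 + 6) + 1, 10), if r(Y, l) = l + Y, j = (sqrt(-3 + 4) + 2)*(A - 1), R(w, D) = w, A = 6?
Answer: 38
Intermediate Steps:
j = 15 (j = (sqrt(-3 + 4) + 2)*(6 - 1) = (sqrt(1) + 2)*5 = (1 + 2)*5 = 3*5 = 15)
r(Y, l) = Y + l
r(4, j)*R((-5 + 6) + 1, 10) = (4 + 15)*((-5 + 6) + 1) = 19*(1 + 1) = 19*2 = 38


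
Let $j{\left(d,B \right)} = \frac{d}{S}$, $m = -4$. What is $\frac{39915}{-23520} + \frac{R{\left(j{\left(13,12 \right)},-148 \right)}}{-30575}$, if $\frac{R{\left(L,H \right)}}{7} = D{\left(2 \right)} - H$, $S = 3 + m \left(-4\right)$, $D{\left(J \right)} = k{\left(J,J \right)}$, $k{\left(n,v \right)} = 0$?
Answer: $- \frac{82984523}{47941600} \approx -1.7309$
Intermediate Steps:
$D{\left(J \right)} = 0$
$S = 19$ ($S = 3 - -16 = 3 + 16 = 19$)
$j{\left(d,B \right)} = \frac{d}{19}$
$R{\left(L,H \right)} = - 7 H$ ($R{\left(L,H \right)} = 7 \left(0 - H\right) = 7 \left(- H\right) = - 7 H$)
$\frac{39915}{-23520} + \frac{R{\left(j{\left(13,12 \right)},-148 \right)}}{-30575} = \frac{39915}{-23520} + \frac{\left(-7\right) \left(-148\right)}{-30575} = 39915 \left(- \frac{1}{23520}\right) + 1036 \left(- \frac{1}{30575}\right) = - \frac{2661}{1568} - \frac{1036}{30575} = - \frac{82984523}{47941600}$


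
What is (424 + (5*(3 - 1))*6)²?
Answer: 234256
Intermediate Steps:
(424 + (5*(3 - 1))*6)² = (424 + (5*2)*6)² = (424 + 10*6)² = (424 + 60)² = 484² = 234256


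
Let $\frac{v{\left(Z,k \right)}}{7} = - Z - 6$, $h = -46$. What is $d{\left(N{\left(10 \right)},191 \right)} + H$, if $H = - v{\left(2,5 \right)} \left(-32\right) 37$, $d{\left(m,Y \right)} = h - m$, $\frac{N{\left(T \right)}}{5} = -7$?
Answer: $-66315$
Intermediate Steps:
$N{\left(T \right)} = -35$ ($N{\left(T \right)} = 5 \left(-7\right) = -35$)
$v{\left(Z,k \right)} = -42 - 7 Z$ ($v{\left(Z,k \right)} = 7 \left(- Z - 6\right) = 7 \left(-6 - Z\right) = -42 - 7 Z$)
$d{\left(m,Y \right)} = -46 - m$
$H = -66304$ ($H = - \left(-42 - 14\right) \left(-32\right) 37 = - \left(-56\right) \left(-32\right) 37 = - 1792 \cdot 37 = \left(-1\right) 66304 = -66304$)
$d{\left(N{\left(10 \right)},191 \right)} + H = \left(-46 - -35\right) - 66304 = \left(-46 + 35\right) - 66304 = -11 - 66304 = -66315$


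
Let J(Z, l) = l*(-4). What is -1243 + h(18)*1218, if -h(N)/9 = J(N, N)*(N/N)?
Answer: 788021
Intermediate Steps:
J(Z, l) = -4*l
h(N) = 36*N (h(N) = -9*(-4*N)*N/N = -9*(-4*N) = -(-36)*N = 36*N)
-1243 + h(18)*1218 = -1243 + (36*18)*1218 = -1243 + 648*1218 = -1243 + 789264 = 788021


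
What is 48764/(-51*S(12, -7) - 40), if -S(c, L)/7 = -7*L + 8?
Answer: 48764/20309 ≈ 2.4011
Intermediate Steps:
S(c, L) = -56 + 49*L (S(c, L) = -7*(-7*L + 8) = -7*(8 - 7*L) = -56 + 49*L)
48764/(-51*S(12, -7) - 40) = 48764/(-51*(-56 + 49*(-7)) - 40) = 48764/(-51*(-56 - 343) - 40) = 48764/(-51*(-399) - 40) = 48764/(20349 - 40) = 48764/20309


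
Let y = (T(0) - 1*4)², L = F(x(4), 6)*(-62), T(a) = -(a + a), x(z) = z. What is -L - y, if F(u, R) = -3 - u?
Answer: -450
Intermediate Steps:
T(a) = -2*a
L = 434 (L = (-3 - 1*4)*(-62) = (-3 - 4)*(-62) = -7*(-62) = 434)
y = 16 (y = (-2*0 - 1*4)² = (0 - 4)² = (-4)² = 16)
-L - y = -1*434 - 1*16 = -434 - 16 = -450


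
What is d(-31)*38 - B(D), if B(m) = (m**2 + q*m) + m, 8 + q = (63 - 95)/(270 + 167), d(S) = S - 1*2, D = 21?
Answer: -675804/437 ≈ -1546.5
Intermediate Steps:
d(S) = -2 + S (d(S) = S - 2 = -2 + S)
q = -3528/437 (q = -8 + (63 - 95)/(270 + 167) = -8 - 32/437 = -3528/437 ≈ -8.0732)
B(m) = m**2 - 3091*m/437 (B(m) = (m**2 - 3528*m/437) + m = m**2 - 3091*m/437)
d(-31)*38 - B(D) = (-2 - 31)*38 - 21*(-3091 + 437*21)/437 = -33*38 - 21*(-3091 + 9177)/437 = -1254 - 21*6086/437 = -1254 - 1*127806/437 = -1254 - 127806/437 = -675804/437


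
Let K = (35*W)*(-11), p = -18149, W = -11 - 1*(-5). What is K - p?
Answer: 20459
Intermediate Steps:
W = -6 (W = -11 + 5 = -6)
K = 2310 (K = (35*(-6))*(-11) = -210*(-11) = 2310)
K - p = 2310 - 1*(-18149) = 2310 + 18149 = 20459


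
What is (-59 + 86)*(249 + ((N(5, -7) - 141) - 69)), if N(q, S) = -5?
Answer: 918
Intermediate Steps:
(-59 + 86)*(249 + ((N(5, -7) - 141) - 69)) = (-59 + 86)*(249 + ((-5 - 141) - 69)) = 27*(249 + (-146 - 69)) = 27*(249 - 215) = 27*34 = 918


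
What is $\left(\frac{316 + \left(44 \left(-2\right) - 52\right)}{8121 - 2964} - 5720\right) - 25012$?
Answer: $- \frac{158484748}{5157} \approx -30732.0$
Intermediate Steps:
$\left(\frac{316 + \left(44 \left(-2\right) - 52\right)}{8121 - 2964} - 5720\right) - 25012 = \left(\frac{316 - 140}{5157} - 5720\right) - 25012 = \left(\left(316 - 140\right) \frac{1}{5157} - 5720\right) - 25012 = \left(176 \cdot \frac{1}{5157} - 5720\right) - 25012 = \left(\frac{176}{5157} - 5720\right) - 25012 = - \frac{29497864}{5157} - 25012 = - \frac{158484748}{5157}$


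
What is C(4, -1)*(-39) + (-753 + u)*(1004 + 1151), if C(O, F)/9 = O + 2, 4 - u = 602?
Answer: -2913511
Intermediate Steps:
u = -598 (u = 4 - 1*602 = 4 - 602 = -598)
C(O, F) = 18 + 9*O (C(O, F) = 9*(O + 2) = 9*(2 + O) = 18 + 9*O)
C(4, -1)*(-39) + (-753 + u)*(1004 + 1151) = (18 + 9*4)*(-39) + (-753 - 598)*(1004 + 1151) = (18 + 36)*(-39) - 1351*2155 = 54*(-39) - 2911405 = -2106 - 2911405 = -2913511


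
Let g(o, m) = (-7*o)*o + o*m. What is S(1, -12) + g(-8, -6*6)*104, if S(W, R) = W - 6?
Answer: -16645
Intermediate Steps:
S(W, R) = -6 + W
g(o, m) = -7*o² + m*o
S(1, -12) + g(-8, -6*6)*104 = (-6 + 1) - 8*(-6*6 - 7*(-8))*104 = -5 - 8*(-36 + 56)*104 = -5 - 8*20*104 = -5 - 160*104 = -5 - 16640 = -16645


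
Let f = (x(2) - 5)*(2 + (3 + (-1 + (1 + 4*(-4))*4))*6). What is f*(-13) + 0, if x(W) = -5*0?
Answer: -22490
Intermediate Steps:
x(W) = 0
f = 1730 (f = (0 - 5)*(2 + (3 + (-1 + (1 + 4*(-4))*4))*6) = -5*(2 + (3 + (-1 + (1 - 16)*4))*6) = -5*(2 + (3 + (-1 - 15*4))*6) = -5*(2 + (3 + (-1 - 60))*6) = -5*(2 + (3 - 61)*6) = -5*(2 - 58*6) = -5*(2 - 348) = -5*(-346) = 1730)
f*(-13) + 0 = 1730*(-13) + 0 = -22490 + 0 = -22490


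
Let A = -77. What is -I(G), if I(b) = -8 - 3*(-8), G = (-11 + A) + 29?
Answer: -16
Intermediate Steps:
G = -59 (G = (-11 - 77) + 29 = -88 + 29 = -59)
I(b) = 16 (I(b) = -8 + 24 = 16)
-I(G) = -1*16 = -16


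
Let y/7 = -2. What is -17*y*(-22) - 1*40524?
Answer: -45760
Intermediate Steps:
y = -14 (y = 7*(-2) = -14)
-17*y*(-22) - 1*40524 = -17*(-14)*(-22) - 1*40524 = 238*(-22) - 40524 = -5236 - 40524 = -45760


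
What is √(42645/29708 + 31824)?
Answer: √7022005964799/14854 ≈ 178.40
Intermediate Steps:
√(42645/29708 + 31824) = √(945470037/29708) = √7022005964799/14854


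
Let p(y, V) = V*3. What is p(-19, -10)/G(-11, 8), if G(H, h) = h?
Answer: -15/4 ≈ -3.7500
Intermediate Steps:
p(y, V) = 3*V
p(-19, -10)/G(-11, 8) = (3*(-10))/8 = -30*1/8 = -15/4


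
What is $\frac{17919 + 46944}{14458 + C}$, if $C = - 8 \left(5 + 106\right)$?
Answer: $\frac{64863}{13570} \approx 4.7799$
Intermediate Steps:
$C = -888$ ($C = \left(-8\right) 111 = -888$)
$\frac{17919 + 46944}{14458 + C} = \frac{17919 + 46944}{14458 - 888} = \frac{64863}{13570}$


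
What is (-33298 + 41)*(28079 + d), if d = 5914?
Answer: -1130505201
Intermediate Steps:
(-33298 + 41)*(28079 + d) = (-33298 + 41)*(28079 + 5914) = -33257*33993 = -1130505201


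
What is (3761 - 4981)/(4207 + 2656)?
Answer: -1220/6863 ≈ -0.17776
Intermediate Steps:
(3761 - 4981)/(4207 + 2656) = -1220/6863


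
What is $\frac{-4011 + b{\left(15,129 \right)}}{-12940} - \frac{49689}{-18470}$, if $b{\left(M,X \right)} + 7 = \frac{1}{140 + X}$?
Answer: $\frac{19292358581}{6429148420} \approx 3.0008$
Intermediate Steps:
$b{\left(M,X \right)} = -7 + \frac{1}{140 + X}$
$\frac{-4011 + b{\left(15,129 \right)}}{-12940} - \frac{49689}{-18470} = \frac{-4011 + \frac{-979 - 903}{140 + 129}}{-12940} - \frac{49689}{-18470} = \left(-4011 + \frac{-979 - 903}{269}\right) \left(- \frac{1}{12940}\right) - - \frac{49689}{18470} = \left(-4011 + \frac{1}{269} \left(-1882\right)\right) \left(- \frac{1}{12940}\right) + \frac{49689}{18470} = \left(-4011 - \frac{1882}{269}\right) \left(- \frac{1}{12940}\right) + \frac{49689}{18470} = \left(- \frac{1080841}{269}\right) \left(- \frac{1}{12940}\right) + \frac{49689}{18470} = \frac{1080841}{3480860} + \frac{49689}{18470} = \frac{19292358581}{6429148420}$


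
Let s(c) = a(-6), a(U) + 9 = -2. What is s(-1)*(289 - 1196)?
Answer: 9977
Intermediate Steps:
a(U) = -11 (a(U) = -9 - 2 = -11)
s(c) = -11
s(-1)*(289 - 1196) = -11*(289 - 1196) = -11*(-907) = 9977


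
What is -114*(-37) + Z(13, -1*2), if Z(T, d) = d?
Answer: 4216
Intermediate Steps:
-114*(-37) + Z(13, -1*2) = -114*(-37) - 1*2 = 4218 - 2 = 4216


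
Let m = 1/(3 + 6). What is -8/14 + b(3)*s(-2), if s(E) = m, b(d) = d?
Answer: -5/21 ≈ -0.23810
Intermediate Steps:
m = ⅑ (m = 1/9 = ⅑ ≈ 0.11111)
s(E) = ⅑
-8/14 + b(3)*s(-2) = -8/14 + 3*(⅑) = -8*1/14 + ⅓ = -4/7 + ⅓ = -5/21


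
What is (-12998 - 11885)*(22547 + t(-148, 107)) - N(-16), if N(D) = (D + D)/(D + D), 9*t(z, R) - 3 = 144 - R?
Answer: -5050328338/9 ≈ -5.6115e+8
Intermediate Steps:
t(z, R) = 49/3 - R/9 (t(z, R) = ⅓ + (144 - R)/9 = ⅓ + (16 - R/9) = 49/3 - R/9)
N(D) = 1 (N(D) = (2*D)/((2*D)) = (2*D)*(1/(2*D)) = 1)
(-12998 - 11885)*(22547 + t(-148, 107)) - N(-16) = (-12998 - 11885)*(22547 + (49/3 - ⅑*107)) - 1*1 = -24883*(22547 + (49/3 - 107/9)) - 1 = -24883*(22547 + 40/9) - 1 = -24883*202963/9 - 1 = -5050328329/9 - 1 = -5050328338/9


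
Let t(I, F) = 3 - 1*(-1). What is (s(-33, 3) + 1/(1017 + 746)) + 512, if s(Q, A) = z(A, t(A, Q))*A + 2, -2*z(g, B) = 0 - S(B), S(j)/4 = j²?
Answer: 1075431/1763 ≈ 610.00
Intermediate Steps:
S(j) = 4*j²
t(I, F) = 4 (t(I, F) = 3 + 1 = 4)
z(g, B) = 2*B² (z(g, B) = -(0 - 4*B²)/2 = -(-2)*B² = 2*B²)
s(Q, A) = 2 + 32*A (s(Q, A) = (2*4²)*A + 2 = (2*16)*A + 2 = 32*A + 2 = 2 + 32*A)
(s(-33, 3) + 1/(1017 + 746)) + 512 = ((2 + 32*3) + 1/(1017 + 746)) + 512 = ((2 + 96) + 1/1763) + 512 = (98 + 1/1763) + 512 = 172775/1763 + 512 = 1075431/1763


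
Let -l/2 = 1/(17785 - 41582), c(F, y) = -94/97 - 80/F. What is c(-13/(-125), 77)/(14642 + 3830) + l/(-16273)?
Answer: -188052193961183/4510127774480276 ≈ -0.041696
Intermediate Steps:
c(F, y) = -94/97 - 80/F (c(F, y) = -94*1/97 - 80/F = -94/97 - 80/F)
l = 2/23797 (l = -2/(17785 - 41582) = -2/(-23797) = -2*(-1/23797) = 2/23797 ≈ 8.4044e-5)
c(-13/(-125), 77)/(14642 + 3830) + l/(-16273) = (-94/97 - 80/((-13/(-125))))/(14642 + 3830) + (2/23797)/(-16273) = (-94/97 - 80/((-13*(-1/125))))/18472 + (2/23797)*(-1/16273) = (-94/97 - 80/13/125)*(1/18472) - 2/387248581 = (-94/97 - 80*125/13)*(1/18472) - 2/387248581 = (-94/97 - 10000/13)*(1/18472) - 2/387248581 = -971222/1261*1/18472 - 2/387248581 = -485611/11646596 - 2/387248581 = -188052193961183/4510127774480276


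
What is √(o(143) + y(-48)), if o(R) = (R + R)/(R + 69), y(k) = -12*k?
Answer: √6487094/106 ≈ 24.028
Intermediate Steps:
o(R) = 2*R/(69 + R) (o(R) = (2*R)/(69 + R) = 2*R/(69 + R))
√(o(143) + y(-48)) = √(2*143/(69 + 143) - 12*(-48)) = √(2*143/212 + 576) = √(2*143*(1/212) + 576) = √(143/106 + 576) = √(61199/106) = √6487094/106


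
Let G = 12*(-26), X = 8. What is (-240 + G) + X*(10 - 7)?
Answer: -528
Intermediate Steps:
G = -312
(-240 + G) + X*(10 - 7) = (-240 - 312) + 8*(10 - 7) = -552 + 8*3 = -552 + 24 = -528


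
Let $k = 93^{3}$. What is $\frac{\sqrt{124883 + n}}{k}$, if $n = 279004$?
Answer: $\frac{\sqrt{403887}}{804357} \approx 0.0007901$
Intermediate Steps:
$k = 804357$
$\frac{\sqrt{124883 + n}}{k} = \frac{\sqrt{124883 + 279004}}{804357} = \sqrt{403887} \cdot \frac{1}{804357} = \frac{\sqrt{403887}}{804357}$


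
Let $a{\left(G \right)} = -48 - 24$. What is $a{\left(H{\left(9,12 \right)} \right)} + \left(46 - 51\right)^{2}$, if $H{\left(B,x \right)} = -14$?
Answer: $-47$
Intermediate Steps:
$a{\left(G \right)} = -72$ ($a{\left(G \right)} = -48 - 24 = -72$)
$a{\left(H{\left(9,12 \right)} \right)} + \left(46 - 51\right)^{2} = -72 + \left(46 - 51\right)^{2} = -72 + \left(-5\right)^{2} = -72 + 25 = -47$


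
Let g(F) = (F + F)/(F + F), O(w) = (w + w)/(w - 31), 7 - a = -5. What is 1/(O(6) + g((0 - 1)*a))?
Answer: 25/13 ≈ 1.9231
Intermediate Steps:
a = 12 (a = 7 - 1*(-5) = 7 + 5 = 12)
O(w) = 2*w/(-31 + w) (O(w) = (2*w)/(-31 + w) = 2*w/(-31 + w))
g(F) = 1 (g(F) = (2*F)/((2*F)) = (2*F)*(1/(2*F)) = 1)
1/(O(6) + g((0 - 1)*a)) = 1/(2*6/(-31 + 6) + 1) = 1/(2*6/(-25) + 1) = 1/(2*6*(-1/25) + 1) = 1/(-12/25 + 1) = 1/(13/25) = 25/13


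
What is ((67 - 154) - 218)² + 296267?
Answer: 389292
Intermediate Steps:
((67 - 154) - 218)² + 296267 = (-87 - 218)² + 296267 = (-305)² + 296267 = 93025 + 296267 = 389292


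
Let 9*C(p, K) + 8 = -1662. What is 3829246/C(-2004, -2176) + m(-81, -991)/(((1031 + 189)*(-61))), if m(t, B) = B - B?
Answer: -17231607/835 ≈ -20637.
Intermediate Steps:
m(t, B) = 0
C(p, K) = -1670/9 (C(p, K) = -8/9 + (⅑)*(-1662) = -8/9 - 554/3 = -1670/9)
3829246/C(-2004, -2176) + m(-81, -991)/(((1031 + 189)*(-61))) = 3829246/(-1670/9) + 0/(((1031 + 189)*(-61))) = 3829246*(-9/1670) + 0/((1220*(-61))) = -17231607/835 + 0/(-74420) = -17231607/835 + 0*(-1/74420) = -17231607/835 + 0 = -17231607/835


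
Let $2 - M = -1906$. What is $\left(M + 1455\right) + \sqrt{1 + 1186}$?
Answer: $3363 + \sqrt{1187} \approx 3397.5$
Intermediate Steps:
$M = 1908$ ($M = 2 - -1906 = 2 + 1906 = 1908$)
$\left(M + 1455\right) + \sqrt{1 + 1186} = \left(1908 + 1455\right) + \sqrt{1 + 1186} = 3363 + \sqrt{1187}$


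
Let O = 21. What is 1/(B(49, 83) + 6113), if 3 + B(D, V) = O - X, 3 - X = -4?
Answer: 1/6124 ≈ 0.00016329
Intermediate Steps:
X = 7 (X = 3 - 1*(-4) = 3 + 4 = 7)
B(D, V) = 11 (B(D, V) = -3 + (21 - 1*7) = -3 + (21 - 7) = -3 + 14 = 11)
1/(B(49, 83) + 6113) = 1/(11 + 6113) = 1/6124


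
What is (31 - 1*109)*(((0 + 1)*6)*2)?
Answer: -936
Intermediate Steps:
(31 - 1*109)*(((0 + 1)*6)*2) = (31 - 109)*((1*6)*2) = -468*2 = -78*12 = -936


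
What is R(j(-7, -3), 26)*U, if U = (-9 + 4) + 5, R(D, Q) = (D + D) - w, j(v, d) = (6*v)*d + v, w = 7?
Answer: 0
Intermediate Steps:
j(v, d) = v + 6*d*v (j(v, d) = 6*d*v + v = v + 6*d*v)
R(D, Q) = -7 + 2*D (R(D, Q) = (D + D) - 1*7 = 2*D - 7 = -7 + 2*D)
U = 0 (U = -5 + 5 = 0)
R(j(-7, -3), 26)*U = (-7 + 2*(-7*(1 + 6*(-3))))*0 = (-7 + 2*(-7*(1 - 18)))*0 = (-7 + 2*(-7*(-17)))*0 = (-7 + 2*119)*0 = (-7 + 238)*0 = 231*0 = 0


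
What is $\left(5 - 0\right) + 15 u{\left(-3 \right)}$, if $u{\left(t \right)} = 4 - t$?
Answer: $110$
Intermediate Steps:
$\left(5 - 0\right) + 15 u{\left(-3 \right)} = \left(5 - 0\right) + 15 \left(4 - -3\right) = \left(5 + 0\right) + 15 \left(4 + 3\right) = 5 + 15 \cdot 7 = 5 + 105 = 110$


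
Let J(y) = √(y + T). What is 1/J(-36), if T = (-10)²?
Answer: ⅛ ≈ 0.12500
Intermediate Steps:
T = 100
J(y) = √(100 + y) (J(y) = √(y + 100) = √(100 + y))
1/J(-36) = 1/(√(100 - 36)) = 1/(√64) = 1/8 = ⅛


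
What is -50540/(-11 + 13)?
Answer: -25270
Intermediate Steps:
-50540/(-11 + 13) = -50540/2 = -50540*1/2 = -25270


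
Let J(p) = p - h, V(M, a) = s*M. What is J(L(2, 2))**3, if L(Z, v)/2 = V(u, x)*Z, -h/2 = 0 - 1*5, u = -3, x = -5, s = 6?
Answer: -551368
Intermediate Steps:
V(M, a) = 6*M
h = 10 (h = -2*(0 - 1*5) = -2*(0 - 5) = -2*(-5) = 10)
L(Z, v) = -36*Z (L(Z, v) = 2*((6*(-3))*Z) = 2*(-18*Z) = -36*Z)
J(p) = -10 + p (J(p) = p - 1*10 = p - 10 = -10 + p)
J(L(2, 2))**3 = (-10 - 36*2)**3 = (-10 - 72)**3 = (-82)**3 = -551368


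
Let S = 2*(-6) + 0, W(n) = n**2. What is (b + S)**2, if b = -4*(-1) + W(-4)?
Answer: 64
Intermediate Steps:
S = -12 (S = -12 + 0 = -12)
b = 20 (b = -4*(-1) + (-4)**2 = 4 + 16 = 20)
(b + S)**2 = (20 - 12)**2 = 8**2 = 64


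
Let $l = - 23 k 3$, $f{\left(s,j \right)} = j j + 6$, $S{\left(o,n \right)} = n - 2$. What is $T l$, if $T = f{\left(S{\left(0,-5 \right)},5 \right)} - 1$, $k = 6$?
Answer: $-12420$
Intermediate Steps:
$S{\left(o,n \right)} = -2 + n$ ($S{\left(o,n \right)} = n - 2 = -2 + n$)
$f{\left(s,j \right)} = 6 + j^{2}$ ($f{\left(s,j \right)} = j^{2} + 6 = 6 + j^{2}$)
$l = -414$ ($l = \left(-23\right) 6 \cdot 3 = \left(-138\right) 3 = -414$)
$T = 30$ ($T = \left(6 + 5^{2}\right) - 1 = \left(6 + 25\right) - 1 = 31 - 1 = 30$)
$T l = 30 \left(-414\right) = -12420$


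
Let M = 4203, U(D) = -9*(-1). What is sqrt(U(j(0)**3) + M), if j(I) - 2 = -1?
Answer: 18*sqrt(13) ≈ 64.900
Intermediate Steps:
j(I) = 1 (j(I) = 2 - 1 = 1)
U(D) = 9
sqrt(U(j(0)**3) + M) = sqrt(9 + 4203) = sqrt(4212) = 18*sqrt(13)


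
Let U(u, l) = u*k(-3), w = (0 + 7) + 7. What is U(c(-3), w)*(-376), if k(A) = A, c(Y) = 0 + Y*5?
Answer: -16920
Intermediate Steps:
c(Y) = 5*Y (c(Y) = 0 + 5*Y = 5*Y)
w = 14 (w = 7 + 7 = 14)
U(u, l) = -3*u (U(u, l) = u*(-3) = -3*u)
U(c(-3), w)*(-376) = -15*(-3)*(-376) = -3*(-15)*(-376) = 45*(-376) = -16920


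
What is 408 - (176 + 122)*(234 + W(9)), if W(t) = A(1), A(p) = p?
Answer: -69622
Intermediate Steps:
W(t) = 1
408 - (176 + 122)*(234 + W(9)) = 408 - (176 + 122)*(234 + 1) = 408 - 298*235 = 408 - 1*70030 = 408 - 70030 = -69622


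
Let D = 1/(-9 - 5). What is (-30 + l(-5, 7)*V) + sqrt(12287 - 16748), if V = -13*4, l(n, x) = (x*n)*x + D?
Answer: 88996/7 + I*sqrt(4461) ≈ 12714.0 + 66.791*I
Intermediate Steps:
D = -1/14 (D = 1/(-14) = -1/14 ≈ -0.071429)
l(n, x) = -1/14 + n*x**2 (l(n, x) = (x*n)*x - 1/14 = (n*x)*x - 1/14 = n*x**2 - 1/14 = -1/14 + n*x**2)
V = -52
(-30 + l(-5, 7)*V) + sqrt(12287 - 16748) = (-30 + (-1/14 - 5*7**2)*(-52)) + sqrt(12287 - 16748) = (-30 + (-1/14 - 5*49)*(-52)) + sqrt(-4461) = (-30 + (-1/14 - 245)*(-52)) + I*sqrt(4461) = (-30 - 3431/14*(-52)) + I*sqrt(4461) = (-30 + 89206/7) + I*sqrt(4461) = 88996/7 + I*sqrt(4461)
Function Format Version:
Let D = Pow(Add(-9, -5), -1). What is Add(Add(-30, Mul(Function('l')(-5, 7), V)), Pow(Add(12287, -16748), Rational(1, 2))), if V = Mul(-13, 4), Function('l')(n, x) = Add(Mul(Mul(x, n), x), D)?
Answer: Add(Rational(88996, 7), Mul(I, Pow(4461, Rational(1, 2)))) ≈ Add(12714., Mul(66.791, I))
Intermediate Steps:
D = Rational(-1, 14) (D = Pow(-14, -1) = Rational(-1, 14) ≈ -0.071429)
Function('l')(n, x) = Add(Rational(-1, 14), Mul(n, Pow(x, 2))) (Function('l')(n, x) = Add(Mul(Mul(x, n), x), Rational(-1, 14)) = Add(Mul(Mul(n, x), x), Rational(-1, 14)) = Add(Mul(n, Pow(x, 2)), Rational(-1, 14)) = Add(Rational(-1, 14), Mul(n, Pow(x, 2))))
V = -52
Add(Add(-30, Mul(Function('l')(-5, 7), V)), Pow(Add(12287, -16748), Rational(1, 2))) = Add(Add(-30, Mul(Add(Rational(-1, 14), Mul(-5, Pow(7, 2))), -52)), Pow(Add(12287, -16748), Rational(1, 2))) = Add(Add(-30, Mul(Add(Rational(-1, 14), Mul(-5, 49)), -52)), Pow(-4461, Rational(1, 2))) = Add(Add(-30, Mul(Add(Rational(-1, 14), -245), -52)), Mul(I, Pow(4461, Rational(1, 2)))) = Add(Add(-30, Mul(Rational(-3431, 14), -52)), Mul(I, Pow(4461, Rational(1, 2)))) = Add(Add(-30, Rational(89206, 7)), Mul(I, Pow(4461, Rational(1, 2)))) = Add(Rational(88996, 7), Mul(I, Pow(4461, Rational(1, 2))))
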